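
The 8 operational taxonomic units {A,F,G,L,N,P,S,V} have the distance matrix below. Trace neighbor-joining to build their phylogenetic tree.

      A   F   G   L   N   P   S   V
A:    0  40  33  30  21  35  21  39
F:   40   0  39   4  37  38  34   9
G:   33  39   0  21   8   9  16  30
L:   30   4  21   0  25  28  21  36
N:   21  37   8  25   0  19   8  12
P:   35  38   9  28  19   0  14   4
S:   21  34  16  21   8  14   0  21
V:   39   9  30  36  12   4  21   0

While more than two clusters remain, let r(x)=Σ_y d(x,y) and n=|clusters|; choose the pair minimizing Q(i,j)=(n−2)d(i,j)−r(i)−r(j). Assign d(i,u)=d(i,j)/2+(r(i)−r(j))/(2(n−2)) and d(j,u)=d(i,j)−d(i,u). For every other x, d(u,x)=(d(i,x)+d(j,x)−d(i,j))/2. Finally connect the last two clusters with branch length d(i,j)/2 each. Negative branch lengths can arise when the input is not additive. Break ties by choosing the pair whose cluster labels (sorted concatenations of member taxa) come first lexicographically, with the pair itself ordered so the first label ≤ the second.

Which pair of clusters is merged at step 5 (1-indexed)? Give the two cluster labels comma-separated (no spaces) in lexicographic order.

step 1: merge (F,L) at d=4, Q=-342; branch lengths F→5, L→-1; new cluster FL
  updated: d(A,FL)=33, d(FL,G)=28, d(FL,N)=29, d(FL,P)=31, d(FL,S)=51/2, d(FL,V)=41/2
step 2: merge (P,V) at d=4, Q=-437/2; branch lengths P→11/20, V→69/20; new cluster PV
  updated: d(A,PV)=35, d(FL,PV)=95/4, d(G,PV)=35/2, d(N,PV)=27/2, d(PV,S)=31/2
step 3: merge (A,FL) at d=33, Q=-601/4; branch lengths A→543/32, FL→513/32; new cluster AFL
  updated: d(AFL,G)=14, d(AFL,N)=17/2, d(AFL,PV)=103/8, d(AFL,S)=27/4
step 4: merge (G,N) at d=8, Q=-139/2; branch lengths G→83/12, N→13/12; new cluster GN
  updated: d(AFL,GN)=29/4, d(GN,PV)=23/2, d(GN,S)=8
step 5: merge (AFL,S) at d=27/4, Q=-349/8; branch lengths AFL→81/32, S→135/32; new cluster AFLS
  updated: d(AFLS,GN)=17/4, d(AFLS,PV)=173/16
step 6: merge (AFLS,GN) at d=17/4, Q=-425/16; branch lengths AFLS→57/32, GN→79/32; new cluster AFGLNS
  updated: d(AFGLNS,PV)=289/32
step 7: merge (AFGLNS,PV) at d=289/32; branch lengths AFGLNS→289/64, PV→289/64; new cluster AFGLNPSV
final tree: ((((A:543/32,(F:5,L:-1):513/32):81/32,S:135/32):57/32,(G:83/12,N:13/12):79/32):289/64,(P:11/20,V:69/20):289/64)
total length: 2209/32

AFL,S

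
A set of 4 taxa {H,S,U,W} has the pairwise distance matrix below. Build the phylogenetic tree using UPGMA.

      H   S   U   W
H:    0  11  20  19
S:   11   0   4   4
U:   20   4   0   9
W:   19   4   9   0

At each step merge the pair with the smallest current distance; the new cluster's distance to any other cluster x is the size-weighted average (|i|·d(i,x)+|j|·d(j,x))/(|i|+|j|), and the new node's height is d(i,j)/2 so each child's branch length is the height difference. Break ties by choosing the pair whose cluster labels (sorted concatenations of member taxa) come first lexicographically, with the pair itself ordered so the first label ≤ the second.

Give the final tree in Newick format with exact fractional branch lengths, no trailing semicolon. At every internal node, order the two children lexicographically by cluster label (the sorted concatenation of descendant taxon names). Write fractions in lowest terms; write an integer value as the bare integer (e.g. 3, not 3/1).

1. join S+U (d=4) ⇒ SU; edges |S|=2, |U|=2
  updated: d(H,SU)=31/2, d(SU,W)=13/2
2. join SU+W (d=13/2) ⇒ SUW; edges |SU|=5/4, |W|=13/4
  updated: d(H,SUW)=50/3
3. join H+SUW (d=50/3) ⇒ HSUW; edges |H|=25/3, |SUW|=61/12
final tree: (H:25/3,((S:2,U:2):5/4,W:13/4):61/12)
total length: 263/12

(H:25/3,((S:2,U:2):5/4,W:13/4):61/12)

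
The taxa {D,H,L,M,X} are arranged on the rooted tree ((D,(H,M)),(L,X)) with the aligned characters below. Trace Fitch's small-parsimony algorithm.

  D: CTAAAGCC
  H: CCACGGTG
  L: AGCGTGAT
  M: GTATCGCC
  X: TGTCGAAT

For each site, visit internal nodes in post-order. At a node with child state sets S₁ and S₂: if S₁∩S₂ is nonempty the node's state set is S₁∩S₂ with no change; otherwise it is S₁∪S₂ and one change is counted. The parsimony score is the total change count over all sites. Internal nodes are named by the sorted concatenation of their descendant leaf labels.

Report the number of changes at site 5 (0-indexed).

site 0, node HM: H={C} ∪ M={G} → {C,G} (+1)
site 0, node DHM: D={C} ∩ HM={C,G} → {C} (+0)
site 0, node LX: L={A} ∪ X={T} → {A,T} (+1)
site 0, node DHLMX: DHM={C} ∪ LX={A,T} → {A,C,T} (+1)
site 1, node HM: H={C} ∪ M={T} → {C,T} (+1)
site 1, node DHM: D={T} ∩ HM={C,T} → {T} (+0)
site 1, node LX: L={G} ∩ X={G} → {G} (+0)
site 1, node DHLMX: DHM={T} ∪ LX={G} → {G,T} (+1)
site 2, node HM: H={A} ∩ M={A} → {A} (+0)
site 2, node DHM: D={A} ∩ HM={A} → {A} (+0)
site 2, node LX: L={C} ∪ X={T} → {C,T} (+1)
site 2, node DHLMX: DHM={A} ∪ LX={C,T} → {A,C,T} (+1)
site 3, node HM: H={C} ∪ M={T} → {C,T} (+1)
site 3, node DHM: D={A} ∪ HM={C,T} → {A,C,T} (+1)
site 3, node LX: L={G} ∪ X={C} → {C,G} (+1)
site 3, node DHLMX: DHM={A,C,T} ∩ LX={C,G} → {C} (+0)
site 4, node HM: H={G} ∪ M={C} → {C,G} (+1)
site 4, node DHM: D={A} ∪ HM={C,G} → {A,C,G} (+1)
site 4, node LX: L={T} ∪ X={G} → {G,T} (+1)
site 4, node DHLMX: DHM={A,C,G} ∩ LX={G,T} → {G} (+0)
site 5, node HM: H={G} ∩ M={G} → {G} (+0)
site 5, node DHM: D={G} ∩ HM={G} → {G} (+0)
site 5, node LX: L={G} ∪ X={A} → {A,G} (+1)
site 5, node DHLMX: DHM={G} ∩ LX={A,G} → {G} (+0)
site 6, node HM: H={T} ∪ M={C} → {C,T} (+1)
site 6, node DHM: D={C} ∩ HM={C,T} → {C} (+0)
site 6, node LX: L={A} ∩ X={A} → {A} (+0)
site 6, node DHLMX: DHM={C} ∪ LX={A} → {A,C} (+1)
site 7, node HM: H={G} ∪ M={C} → {C,G} (+1)
site 7, node DHM: D={C} ∩ HM={C,G} → {C} (+0)
site 7, node LX: L={T} ∩ X={T} → {T} (+0)
site 7, node DHLMX: DHM={C} ∪ LX={T} → {C,T} (+1)
per-site changes: [3, 2, 2, 3, 3, 1, 2, 2]; total = 18

1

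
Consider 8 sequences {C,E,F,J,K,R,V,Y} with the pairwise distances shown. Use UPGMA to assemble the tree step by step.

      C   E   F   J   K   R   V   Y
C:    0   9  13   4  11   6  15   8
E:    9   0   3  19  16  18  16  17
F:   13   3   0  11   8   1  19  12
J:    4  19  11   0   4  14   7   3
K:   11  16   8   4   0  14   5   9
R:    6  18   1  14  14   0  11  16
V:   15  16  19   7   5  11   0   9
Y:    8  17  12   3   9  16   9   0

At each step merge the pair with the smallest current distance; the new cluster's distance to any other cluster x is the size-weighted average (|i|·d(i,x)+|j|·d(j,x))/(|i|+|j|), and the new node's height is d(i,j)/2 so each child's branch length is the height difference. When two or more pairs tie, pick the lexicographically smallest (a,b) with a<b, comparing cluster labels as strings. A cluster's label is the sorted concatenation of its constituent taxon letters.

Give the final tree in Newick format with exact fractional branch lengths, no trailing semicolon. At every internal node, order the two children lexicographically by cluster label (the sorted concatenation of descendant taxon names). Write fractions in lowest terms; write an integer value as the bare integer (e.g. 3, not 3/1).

iteration 1: select F,R (d=1); attach at lengths (1/2, 1/2); label the merged cluster FR
  updated: d(C,FR)=19/2, d(E,FR)=21/2, d(FR,J)=25/2, d(FR,K)=11, d(FR,V)=15, d(FR,Y)=14
iteration 2: select J,Y (d=3); attach at lengths (3/2, 3/2); label the merged cluster JY
  updated: d(C,JY)=6, d(E,JY)=18, d(FR,JY)=53/4, d(JY,K)=13/2, d(JY,V)=8
iteration 3: select K,V (d=5); attach at lengths (5/2, 5/2); label the merged cluster KV
  updated: d(C,KV)=13, d(E,KV)=16, d(FR,KV)=13, d(JY,KV)=29/4
iteration 4: select C,JY (d=6); attach at lengths (3, 3/2); label the merged cluster CJY
  updated: d(CJY,E)=15, d(CJY,FR)=12, d(CJY,KV)=55/6
iteration 5: select CJY,KV (d=55/6); attach at lengths (19/12, 25/12); label the merged cluster CJKVY
  updated: d(CJKVY,E)=77/5, d(CJKVY,FR)=62/5
iteration 6: select E,FR (d=21/2); attach at lengths (21/4, 19/4); label the merged cluster EFR
  updated: d(CJKVY,EFR)=67/5
iteration 7: select CJKVY,EFR (d=67/5); attach at lengths (127/60, 29/20); label the merged cluster CEFJKRVY
final tree: (((C:3,(J:3/2,Y:3/2):3/2):19/12,(K:5/2,V:5/2):25/12):127/60,(E:21/4,(F:1/2,R:1/2):19/4):29/20)
total length: 461/15

(((C:3,(J:3/2,Y:3/2):3/2):19/12,(K:5/2,V:5/2):25/12):127/60,(E:21/4,(F:1/2,R:1/2):19/4):29/20)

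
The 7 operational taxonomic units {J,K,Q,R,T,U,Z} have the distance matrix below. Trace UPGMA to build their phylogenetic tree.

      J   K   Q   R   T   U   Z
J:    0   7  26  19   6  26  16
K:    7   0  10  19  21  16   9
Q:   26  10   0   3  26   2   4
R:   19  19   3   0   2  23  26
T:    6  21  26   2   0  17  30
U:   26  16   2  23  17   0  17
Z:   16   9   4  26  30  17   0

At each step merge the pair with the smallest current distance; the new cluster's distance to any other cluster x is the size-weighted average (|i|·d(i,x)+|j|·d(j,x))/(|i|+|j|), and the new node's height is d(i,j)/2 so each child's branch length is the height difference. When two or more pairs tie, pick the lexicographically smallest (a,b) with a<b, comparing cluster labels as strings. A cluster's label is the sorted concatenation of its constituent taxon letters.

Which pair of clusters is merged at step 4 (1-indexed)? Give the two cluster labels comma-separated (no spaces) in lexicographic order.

QU,Z

1. join Q+U (d=2) ⇒ QU; edges |Q|=1, |U|=1
  updated: d(J,QU)=26, d(K,QU)=13, d(QU,R)=13, d(QU,T)=43/2, d(QU,Z)=21/2
2. join R+T (d=2) ⇒ RT; edges |R|=1, |T|=1
  updated: d(J,RT)=25/2, d(K,RT)=20, d(QU,RT)=69/4, d(RT,Z)=28
3. join J+K (d=7) ⇒ JK; edges |J|=7/2, |K|=7/2
  updated: d(JK,QU)=39/2, d(JK,RT)=65/4, d(JK,Z)=25/2
4. join QU+Z (d=21/2) ⇒ QUZ; edges |QU|=17/4, |Z|=21/4
  updated: d(JK,QUZ)=103/6, d(QUZ,RT)=125/6
5. join JK+RT (d=65/4) ⇒ JKRT; edges |JK|=37/8, |RT|=57/8
  updated: d(JKRT,QUZ)=19
6. join JKRT+QUZ (d=19) ⇒ JKQRTUZ; edges |JKRT|=11/8, |QUZ|=17/4
final tree: (((J:7/2,K:7/2):37/8,(R:1,T:1):57/8):11/8,((Q:1,U:1):17/4,Z:21/4):17/4)
total length: 303/8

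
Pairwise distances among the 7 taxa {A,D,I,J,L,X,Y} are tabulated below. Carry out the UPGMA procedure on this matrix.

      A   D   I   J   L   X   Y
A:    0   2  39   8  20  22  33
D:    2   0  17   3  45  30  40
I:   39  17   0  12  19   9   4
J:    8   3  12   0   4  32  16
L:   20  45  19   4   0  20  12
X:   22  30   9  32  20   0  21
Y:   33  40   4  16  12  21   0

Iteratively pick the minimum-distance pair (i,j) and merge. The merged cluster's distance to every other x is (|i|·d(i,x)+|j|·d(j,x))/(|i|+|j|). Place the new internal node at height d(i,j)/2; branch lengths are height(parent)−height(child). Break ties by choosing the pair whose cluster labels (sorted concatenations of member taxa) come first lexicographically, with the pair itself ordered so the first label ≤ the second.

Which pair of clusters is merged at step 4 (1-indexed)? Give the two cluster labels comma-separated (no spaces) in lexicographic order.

step 1: merge (A,D) at d=2; branch lengths A→1, D→1; new cluster AD
  updated: d(AD,I)=28, d(AD,J)=11/2, d(AD,L)=65/2, d(AD,X)=26, d(AD,Y)=73/2
step 2: merge (I,Y) at d=4; branch lengths I→2, Y→2; new cluster IY
  updated: d(AD,IY)=129/4, d(IY,J)=14, d(IY,L)=31/2, d(IY,X)=15
step 3: merge (J,L) at d=4; branch lengths J→2, L→2; new cluster JL
  updated: d(AD,JL)=19, d(IY,JL)=59/4, d(JL,X)=26
step 4: merge (IY,JL) at d=59/4; branch lengths IY→43/8, JL→43/8; new cluster IJLY
  updated: d(AD,IJLY)=205/8, d(IJLY,X)=41/2
step 5: merge (IJLY,X) at d=41/2; branch lengths IJLY→23/8, X→41/4; new cluster IJLXY
  updated: d(AD,IJLXY)=257/10
step 6: merge (AD,IJLXY) at d=257/10; branch lengths AD→237/20, IJLXY→13/5; new cluster ADIJLXY
final tree: ((A:1,D:1):237/20,(((I:2,Y:2):43/8,(J:2,L:2):43/8):23/8,X:41/4):13/5)
total length: 1933/40

IY,JL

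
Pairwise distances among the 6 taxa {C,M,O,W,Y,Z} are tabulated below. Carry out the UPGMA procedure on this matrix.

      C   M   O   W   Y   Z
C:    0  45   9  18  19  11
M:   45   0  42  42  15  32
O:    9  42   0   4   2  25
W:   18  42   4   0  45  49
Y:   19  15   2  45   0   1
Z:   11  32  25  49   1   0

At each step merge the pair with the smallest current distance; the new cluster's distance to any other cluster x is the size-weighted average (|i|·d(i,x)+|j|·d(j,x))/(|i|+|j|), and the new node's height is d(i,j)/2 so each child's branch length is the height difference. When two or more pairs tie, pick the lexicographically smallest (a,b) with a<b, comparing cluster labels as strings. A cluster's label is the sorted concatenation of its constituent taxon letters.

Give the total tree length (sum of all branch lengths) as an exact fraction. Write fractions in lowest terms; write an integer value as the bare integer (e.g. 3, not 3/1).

iteration 1: select Y,Z (d=1); attach at lengths (1/2, 1/2); label the merged cluster YZ
  updated: d(C,YZ)=15, d(M,YZ)=47/2, d(O,YZ)=27/2, d(W,YZ)=47
iteration 2: select O,W (d=4); attach at lengths (2, 2); label the merged cluster OW
  updated: d(C,OW)=27/2, d(M,OW)=42, d(OW,YZ)=121/4
iteration 3: select C,OW (d=27/2); attach at lengths (27/4, 19/4); label the merged cluster COW
  updated: d(COW,M)=43, d(COW,YZ)=151/6
iteration 4: select M,YZ (d=47/2); attach at lengths (47/4, 45/4); label the merged cluster MYZ
  updated: d(COW,MYZ)=280/9
iteration 5: select COW,MYZ (d=280/9); attach at lengths (317/36, 137/36); label the merged cluster CMOWYZ
final tree: ((C:27/4,(O:2,W:2):19/4):317/36,(M:47/4,(Y:1/2,Z:1/2):45/4):137/36)
total length: 469/9

469/9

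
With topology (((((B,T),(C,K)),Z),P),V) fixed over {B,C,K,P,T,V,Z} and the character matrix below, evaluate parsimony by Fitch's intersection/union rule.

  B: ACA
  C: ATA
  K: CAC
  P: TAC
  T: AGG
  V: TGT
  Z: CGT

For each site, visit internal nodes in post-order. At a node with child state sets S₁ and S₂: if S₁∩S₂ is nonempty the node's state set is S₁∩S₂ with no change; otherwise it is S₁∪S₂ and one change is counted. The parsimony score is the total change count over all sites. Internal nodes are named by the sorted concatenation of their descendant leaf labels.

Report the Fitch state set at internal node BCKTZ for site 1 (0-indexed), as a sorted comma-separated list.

G

BT@0: {A} ∩ {A} = {A} (intersection, +0)
CK@0: {A} ∪ {C} = {A,C} (union, +1)
BCKT@0: {A} ∩ {A,C} = {A} (intersection, +0)
BCKTZ@0: {A} ∪ {C} = {A,C} (union, +1)
BCKPTZ@0: {A,C} ∪ {T} = {A,C,T} (union, +1)
BCKPTVZ@0: {A,C,T} ∩ {T} = {T} (intersection, +0)
BT@1: {C} ∪ {G} = {C,G} (union, +1)
CK@1: {T} ∪ {A} = {A,T} (union, +1)
BCKT@1: {C,G} ∪ {A,T} = {A,C,G,T} (union, +1)
BCKTZ@1: {A,C,G,T} ∩ {G} = {G} (intersection, +0)
BCKPTZ@1: {G} ∪ {A} = {A,G} (union, +1)
BCKPTVZ@1: {A,G} ∩ {G} = {G} (intersection, +0)
BT@2: {A} ∪ {G} = {A,G} (union, +1)
CK@2: {A} ∪ {C} = {A,C} (union, +1)
BCKT@2: {A,G} ∩ {A,C} = {A} (intersection, +0)
BCKTZ@2: {A} ∪ {T} = {A,T} (union, +1)
BCKPTZ@2: {A,T} ∪ {C} = {A,C,T} (union, +1)
BCKPTVZ@2: {A,C,T} ∩ {T} = {T} (intersection, +0)
per-site changes: [3, 4, 4]; total = 11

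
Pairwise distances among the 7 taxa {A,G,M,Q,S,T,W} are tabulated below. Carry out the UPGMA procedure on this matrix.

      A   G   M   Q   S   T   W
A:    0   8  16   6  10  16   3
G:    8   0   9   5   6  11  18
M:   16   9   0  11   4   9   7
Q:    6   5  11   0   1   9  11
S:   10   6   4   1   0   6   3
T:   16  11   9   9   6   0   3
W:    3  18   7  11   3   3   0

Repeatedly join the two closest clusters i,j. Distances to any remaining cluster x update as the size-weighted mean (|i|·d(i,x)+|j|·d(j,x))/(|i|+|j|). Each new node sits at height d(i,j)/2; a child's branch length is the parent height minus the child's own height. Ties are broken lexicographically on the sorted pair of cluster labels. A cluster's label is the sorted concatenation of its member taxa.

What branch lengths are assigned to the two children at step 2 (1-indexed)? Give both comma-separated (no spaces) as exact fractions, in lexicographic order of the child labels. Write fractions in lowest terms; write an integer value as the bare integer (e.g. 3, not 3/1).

step 1: merge (Q,S) at d=1; branch lengths Q→1/2, S→1/2; new cluster QS
  updated: d(A,QS)=8, d(G,QS)=11/2, d(M,QS)=15/2, d(QS,T)=15/2, d(QS,W)=7
step 2: merge (A,W) at d=3; branch lengths A→3/2, W→3/2; new cluster AW
  updated: d(AW,G)=13, d(AW,M)=23/2, d(AW,QS)=15/2, d(AW,T)=19/2
step 3: merge (G,QS) at d=11/2; branch lengths G→11/4, QS→9/4; new cluster GQS
  updated: d(AW,GQS)=28/3, d(GQS,M)=8, d(GQS,T)=26/3
step 4: merge (GQS,M) at d=8; branch lengths GQS→5/4, M→4; new cluster GMQS
  updated: d(AW,GMQS)=79/8, d(GMQS,T)=35/4
step 5: merge (GMQS,T) at d=35/4; branch lengths GMQS→3/8, T→35/8; new cluster GMQST
  updated: d(AW,GMQST)=49/5
step 6: merge (AW,GMQST) at d=49/5; branch lengths AW→17/5, GMQST→21/40; new cluster AGMQSTW
final tree: ((A:3/2,W:3/2):17/5,(((G:11/4,(Q:1/2,S:1/2):9/4):5/4,M:4):3/8,T:35/8):21/40)
total length: 917/40

3/2,3/2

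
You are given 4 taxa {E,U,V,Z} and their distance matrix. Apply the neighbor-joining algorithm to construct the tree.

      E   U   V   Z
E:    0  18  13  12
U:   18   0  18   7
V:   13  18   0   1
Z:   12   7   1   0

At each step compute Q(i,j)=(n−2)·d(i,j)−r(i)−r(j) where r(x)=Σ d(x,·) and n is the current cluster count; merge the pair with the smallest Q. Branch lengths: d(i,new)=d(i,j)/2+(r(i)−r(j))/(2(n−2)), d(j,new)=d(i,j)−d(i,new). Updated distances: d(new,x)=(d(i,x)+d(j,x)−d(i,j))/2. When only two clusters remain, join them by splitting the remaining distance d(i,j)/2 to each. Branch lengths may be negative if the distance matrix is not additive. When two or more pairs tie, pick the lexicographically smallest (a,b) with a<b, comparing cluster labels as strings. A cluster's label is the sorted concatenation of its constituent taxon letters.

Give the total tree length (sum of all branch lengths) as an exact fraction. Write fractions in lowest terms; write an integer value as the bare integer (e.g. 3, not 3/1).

iteration 1: select E,U (d=18, Q=-50); attach at lengths (9, 9); label the merged cluster EU
  updated: d(EU,V)=13/2, d(EU,Z)=1/2
iteration 2: select EU,V (d=13/2, Q=-8); attach at lengths (3, 7/2); label the merged cluster EUV
  updated: d(EUV,Z)=-5/2
iteration 3: select EUV,Z (d=-5/2); attach at lengths (-5/4, -5/4); label the merged cluster EUVZ
final tree: (((E:9,U:9):3,V:7/2):-5/4,Z:-5/4)
total length: 22

22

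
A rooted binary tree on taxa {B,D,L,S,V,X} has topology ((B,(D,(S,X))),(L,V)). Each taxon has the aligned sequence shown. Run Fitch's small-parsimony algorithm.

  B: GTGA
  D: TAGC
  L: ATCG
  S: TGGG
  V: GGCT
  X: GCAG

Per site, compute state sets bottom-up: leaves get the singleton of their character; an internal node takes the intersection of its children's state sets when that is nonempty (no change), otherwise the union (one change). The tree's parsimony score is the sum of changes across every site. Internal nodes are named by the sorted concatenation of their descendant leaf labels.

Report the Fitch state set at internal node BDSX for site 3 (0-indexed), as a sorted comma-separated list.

A,C,G

[col 0] SX: children S:{T}, X:{G} ∪→ {G,T}; cost 1
[col 0] DSX: children D:{T}, SX:{G,T} ∩→ {T}; cost 0
[col 0] BDSX: children B:{G}, DSX:{T} ∪→ {G,T}; cost 1
[col 0] LV: children L:{A}, V:{G} ∪→ {A,G}; cost 1
[col 0] BDLSVX: children BDSX:{G,T}, LV:{A,G} ∩→ {G}; cost 0
[col 1] SX: children S:{G}, X:{C} ∪→ {C,G}; cost 1
[col 1] DSX: children D:{A}, SX:{C,G} ∪→ {A,C,G}; cost 1
[col 1] BDSX: children B:{T}, DSX:{A,C,G} ∪→ {A,C,G,T}; cost 1
[col 1] LV: children L:{T}, V:{G} ∪→ {G,T}; cost 1
[col 1] BDLSVX: children BDSX:{A,C,G,T}, LV:{G,T} ∩→ {G,T}; cost 0
[col 2] SX: children S:{G}, X:{A} ∪→ {A,G}; cost 1
[col 2] DSX: children D:{G}, SX:{A,G} ∩→ {G}; cost 0
[col 2] BDSX: children B:{G}, DSX:{G} ∩→ {G}; cost 0
[col 2] LV: children L:{C}, V:{C} ∩→ {C}; cost 0
[col 2] BDLSVX: children BDSX:{G}, LV:{C} ∪→ {C,G}; cost 1
[col 3] SX: children S:{G}, X:{G} ∩→ {G}; cost 0
[col 3] DSX: children D:{C}, SX:{G} ∪→ {C,G}; cost 1
[col 3] BDSX: children B:{A}, DSX:{C,G} ∪→ {A,C,G}; cost 1
[col 3] LV: children L:{G}, V:{T} ∪→ {G,T}; cost 1
[col 3] BDLSVX: children BDSX:{A,C,G}, LV:{G,T} ∩→ {G}; cost 0
per-site changes: [3, 4, 2, 3]; total = 12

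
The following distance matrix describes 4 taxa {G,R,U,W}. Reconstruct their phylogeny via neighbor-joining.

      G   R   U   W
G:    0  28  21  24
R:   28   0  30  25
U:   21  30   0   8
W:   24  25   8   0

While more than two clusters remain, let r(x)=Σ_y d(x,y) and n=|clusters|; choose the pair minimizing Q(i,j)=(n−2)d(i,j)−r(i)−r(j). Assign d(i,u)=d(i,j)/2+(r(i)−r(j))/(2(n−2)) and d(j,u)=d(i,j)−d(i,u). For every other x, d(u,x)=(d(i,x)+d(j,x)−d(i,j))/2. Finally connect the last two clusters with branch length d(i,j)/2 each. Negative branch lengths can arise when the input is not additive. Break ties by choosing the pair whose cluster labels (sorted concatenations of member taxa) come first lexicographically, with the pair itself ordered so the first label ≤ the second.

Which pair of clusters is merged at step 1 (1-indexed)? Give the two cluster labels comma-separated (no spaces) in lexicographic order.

1. join G+R (d=28, Q=-100) ⇒ GR; edges |G|=23/2, |R|=33/2
  updated: d(GR,U)=23/2, d(GR,W)=21/2
2. join GR+U (d=23/2, Q=-30) ⇒ GRU; edges |GR|=7, |U|=9/2
  updated: d(GRU,W)=7/2
3. join GRU+W (d=7/2) ⇒ GRUW; edges |GRU|=7/4, |W|=7/4
final tree: (((G:23/2,R:33/2):7,U:9/2):7/4,W:7/4)
total length: 43

G,R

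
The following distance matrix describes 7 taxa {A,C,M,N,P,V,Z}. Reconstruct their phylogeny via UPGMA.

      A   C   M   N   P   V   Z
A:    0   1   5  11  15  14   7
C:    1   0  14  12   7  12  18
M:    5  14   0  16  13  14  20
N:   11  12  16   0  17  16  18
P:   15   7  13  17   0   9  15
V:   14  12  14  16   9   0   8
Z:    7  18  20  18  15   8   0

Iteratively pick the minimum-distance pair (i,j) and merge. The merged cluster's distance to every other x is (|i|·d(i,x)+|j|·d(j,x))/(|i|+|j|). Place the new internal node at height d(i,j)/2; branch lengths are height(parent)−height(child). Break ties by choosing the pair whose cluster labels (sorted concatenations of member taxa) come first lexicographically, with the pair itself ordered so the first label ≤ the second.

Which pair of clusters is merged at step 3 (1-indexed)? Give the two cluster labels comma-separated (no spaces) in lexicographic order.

AC,M

step 1: merge (A,C) at d=1; branch lengths A→1/2, C→1/2; new cluster AC
  updated: d(AC,M)=19/2, d(AC,N)=23/2, d(AC,P)=11, d(AC,V)=13, d(AC,Z)=25/2
step 2: merge (V,Z) at d=8; branch lengths V→4, Z→4; new cluster VZ
  updated: d(AC,VZ)=51/4, d(M,VZ)=17, d(N,VZ)=17, d(P,VZ)=12
step 3: merge (AC,M) at d=19/2; branch lengths AC→17/4, M→19/4; new cluster ACM
  updated: d(ACM,N)=13, d(ACM,P)=35/3, d(ACM,VZ)=85/6
step 4: merge (ACM,P) at d=35/3; branch lengths ACM→13/12, P→35/6; new cluster ACMP
  updated: d(ACMP,N)=14, d(ACMP,VZ)=109/8
step 5: merge (ACMP,VZ) at d=109/8; branch lengths ACMP→47/48, VZ→45/16; new cluster ACMPVZ
  updated: d(ACMPVZ,N)=15
step 6: merge (ACMPVZ,N) at d=15; branch lengths ACMPVZ→11/16, N→15/2; new cluster ACMNPVZ
final tree: (((((A:1/2,C:1/2):17/4,M:19/4):13/12,P:35/6):47/48,(V:4,Z:4):45/16):11/16,N:15/2)
total length: 1771/48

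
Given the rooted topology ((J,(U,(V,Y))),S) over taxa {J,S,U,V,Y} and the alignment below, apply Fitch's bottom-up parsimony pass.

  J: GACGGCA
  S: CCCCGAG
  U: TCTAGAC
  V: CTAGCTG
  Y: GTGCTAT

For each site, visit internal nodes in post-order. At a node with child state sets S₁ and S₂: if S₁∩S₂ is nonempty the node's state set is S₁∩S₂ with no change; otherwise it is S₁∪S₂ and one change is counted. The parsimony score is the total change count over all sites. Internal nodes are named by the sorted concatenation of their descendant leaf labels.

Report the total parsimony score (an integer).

18

[col 0] VY: children V:{C}, Y:{G} ∪→ {C,G}; cost 1
[col 0] UVY: children U:{T}, VY:{C,G} ∪→ {C,G,T}; cost 1
[col 0] JUVY: children J:{G}, UVY:{C,G,T} ∩→ {G}; cost 0
[col 0] JSUVY: children JUVY:{G}, S:{C} ∪→ {C,G}; cost 1
[col 1] VY: children V:{T}, Y:{T} ∩→ {T}; cost 0
[col 1] UVY: children U:{C}, VY:{T} ∪→ {C,T}; cost 1
[col 1] JUVY: children J:{A}, UVY:{C,T} ∪→ {A,C,T}; cost 1
[col 1] JSUVY: children JUVY:{A,C,T}, S:{C} ∩→ {C}; cost 0
[col 2] VY: children V:{A}, Y:{G} ∪→ {A,G}; cost 1
[col 2] UVY: children U:{T}, VY:{A,G} ∪→ {A,G,T}; cost 1
[col 2] JUVY: children J:{C}, UVY:{A,G,T} ∪→ {A,C,G,T}; cost 1
[col 2] JSUVY: children JUVY:{A,C,G,T}, S:{C} ∩→ {C}; cost 0
[col 3] VY: children V:{G}, Y:{C} ∪→ {C,G}; cost 1
[col 3] UVY: children U:{A}, VY:{C,G} ∪→ {A,C,G}; cost 1
[col 3] JUVY: children J:{G}, UVY:{A,C,G} ∩→ {G}; cost 0
[col 3] JSUVY: children JUVY:{G}, S:{C} ∪→ {C,G}; cost 1
[col 4] VY: children V:{C}, Y:{T} ∪→ {C,T}; cost 1
[col 4] UVY: children U:{G}, VY:{C,T} ∪→ {C,G,T}; cost 1
[col 4] JUVY: children J:{G}, UVY:{C,G,T} ∩→ {G}; cost 0
[col 4] JSUVY: children JUVY:{G}, S:{G} ∩→ {G}; cost 0
[col 5] VY: children V:{T}, Y:{A} ∪→ {A,T}; cost 1
[col 5] UVY: children U:{A}, VY:{A,T} ∩→ {A}; cost 0
[col 5] JUVY: children J:{C}, UVY:{A} ∪→ {A,C}; cost 1
[col 5] JSUVY: children JUVY:{A,C}, S:{A} ∩→ {A}; cost 0
[col 6] VY: children V:{G}, Y:{T} ∪→ {G,T}; cost 1
[col 6] UVY: children U:{C}, VY:{G,T} ∪→ {C,G,T}; cost 1
[col 6] JUVY: children J:{A}, UVY:{C,G,T} ∪→ {A,C,G,T}; cost 1
[col 6] JSUVY: children JUVY:{A,C,G,T}, S:{G} ∩→ {G}; cost 0
per-site changes: [3, 2, 3, 3, 2, 2, 3]; total = 18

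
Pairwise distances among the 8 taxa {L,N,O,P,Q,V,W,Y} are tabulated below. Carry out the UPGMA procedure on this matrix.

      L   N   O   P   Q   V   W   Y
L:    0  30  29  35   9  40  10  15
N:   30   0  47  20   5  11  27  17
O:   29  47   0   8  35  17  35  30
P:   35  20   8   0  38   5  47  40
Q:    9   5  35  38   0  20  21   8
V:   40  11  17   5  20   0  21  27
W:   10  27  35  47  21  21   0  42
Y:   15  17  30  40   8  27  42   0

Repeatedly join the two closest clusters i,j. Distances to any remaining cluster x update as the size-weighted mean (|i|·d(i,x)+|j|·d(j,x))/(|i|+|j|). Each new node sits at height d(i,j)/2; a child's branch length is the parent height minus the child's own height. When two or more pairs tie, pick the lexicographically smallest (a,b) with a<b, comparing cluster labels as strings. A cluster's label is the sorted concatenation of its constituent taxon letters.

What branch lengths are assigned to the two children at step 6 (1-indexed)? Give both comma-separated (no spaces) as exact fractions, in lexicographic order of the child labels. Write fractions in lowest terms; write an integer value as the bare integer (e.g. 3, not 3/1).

1. join N+Q (d=5) ⇒ NQ; edges |N|=5/2, |Q|=5/2
  updated: d(L,NQ)=39/2, d(NQ,O)=41, d(NQ,P)=29, d(NQ,V)=31/2, d(NQ,W)=24, d(NQ,Y)=25/2
2. join P+V (d=5) ⇒ PV; edges |P|=5/2, |V|=5/2
  updated: d(L,PV)=75/2, d(NQ,PV)=89/4, d(O,PV)=25/2, d(PV,W)=34, d(PV,Y)=67/2
3. join L+W (d=10) ⇒ LW; edges |L|=5, |W|=5
  updated: d(LW,NQ)=87/4, d(LW,O)=32, d(LW,PV)=143/4, d(LW,Y)=57/2
4. join NQ+Y (d=25/2) ⇒ NQY; edges |NQ|=15/4, |Y|=25/4
  updated: d(LW,NQY)=24, d(NQY,O)=112/3, d(NQY,PV)=26
5. join O+PV (d=25/2) ⇒ OPV; edges |O|=25/4, |PV|=15/4
  updated: d(LW,OPV)=69/2, d(NQY,OPV)=268/9
6. join LW+NQY (d=24) ⇒ LNQWY; edges |LW|=7, |NQY|=23/4
  updated: d(LNQWY,OPV)=95/3
7. join LNQWY+OPV (d=95/3) ⇒ LNOPQVWY; edges |LNQWY|=23/6, |OPV|=115/12
final tree: (((L:5,W:5):7,((N:5/2,Q:5/2):15/4,Y:25/4):23/4):23/6,(O:25/4,(P:5/2,V:5/2):15/4):115/12)
total length: 397/6

7,23/4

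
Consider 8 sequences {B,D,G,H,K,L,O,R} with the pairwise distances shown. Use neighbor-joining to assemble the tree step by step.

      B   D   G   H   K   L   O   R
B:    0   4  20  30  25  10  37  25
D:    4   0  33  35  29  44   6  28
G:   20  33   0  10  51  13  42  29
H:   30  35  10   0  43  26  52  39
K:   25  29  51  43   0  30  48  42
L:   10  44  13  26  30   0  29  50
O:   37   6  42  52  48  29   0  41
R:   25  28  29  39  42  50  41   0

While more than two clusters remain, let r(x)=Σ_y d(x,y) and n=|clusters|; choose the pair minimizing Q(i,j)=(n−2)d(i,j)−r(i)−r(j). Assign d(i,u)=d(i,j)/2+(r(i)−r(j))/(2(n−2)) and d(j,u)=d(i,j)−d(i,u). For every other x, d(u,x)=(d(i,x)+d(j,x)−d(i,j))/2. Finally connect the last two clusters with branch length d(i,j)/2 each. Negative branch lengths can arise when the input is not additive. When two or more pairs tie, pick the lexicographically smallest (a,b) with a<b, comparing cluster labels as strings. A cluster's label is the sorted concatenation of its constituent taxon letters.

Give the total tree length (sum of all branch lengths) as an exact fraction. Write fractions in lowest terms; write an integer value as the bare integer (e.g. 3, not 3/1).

191/2

1. join D+O (d=6, Q=-398) ⇒ DO; edges |D|=-10/3, |O|=28/3
  updated: d(B,DO)=35/2, d(DO,G)=69/2, d(DO,H)=81/2, d(DO,K)=71/2, d(DO,L)=67/2, d(DO,R)=63/2
2. join G+H (d=10, Q=-296) ⇒ GH; edges |G|=19/10, |H|=81/10
  updated: d(B,GH)=20, d(DO,GH)=65/2, d(GH,K)=42, d(GH,L)=29/2, d(GH,R)=29
3. join GH+L (d=29/2, Q=-218) ⇒ GHL; edges |GH|=29/4, |L|=29/4
  updated: d(B,GHL)=31/4, d(DO,GHL)=103/4, d(GHL,K)=115/4, d(GHL,R)=129/4
4. join B+GHL (d=31/4, Q=-293/2) ⇒ BGHL; edges |B|=2/3, |GHL|=85/12
  updated: d(BGHL,DO)=71/4, d(BGHL,K)=23, d(BGHL,R)=99/4
5. join BGHL+K (d=23, Q=-120) ⇒ BGHKL; edges |BGHL|=11/4, |K|=81/4
  updated: d(BGHKL,DO)=121/8, d(BGHKL,R)=175/8
6. join BGHKL+DO (d=121/8, Q=-137/2) ⇒ BDGHKLO; edges |BGHKL|=11/4, |DO|=99/8
  updated: d(BDGHKLO,R)=153/8
7. join BDGHKLO+R (d=153/8) ⇒ BDGHKLOR; edges |BDGHKLO|=153/16, |R|=153/16
final tree: ((((B:2/3,((G:19/10,H:81/10):29/4,L:29/4):85/12):11/4,K:81/4):11/4,(D:-10/3,O:28/3):99/8):153/16,R:153/16)
total length: 191/2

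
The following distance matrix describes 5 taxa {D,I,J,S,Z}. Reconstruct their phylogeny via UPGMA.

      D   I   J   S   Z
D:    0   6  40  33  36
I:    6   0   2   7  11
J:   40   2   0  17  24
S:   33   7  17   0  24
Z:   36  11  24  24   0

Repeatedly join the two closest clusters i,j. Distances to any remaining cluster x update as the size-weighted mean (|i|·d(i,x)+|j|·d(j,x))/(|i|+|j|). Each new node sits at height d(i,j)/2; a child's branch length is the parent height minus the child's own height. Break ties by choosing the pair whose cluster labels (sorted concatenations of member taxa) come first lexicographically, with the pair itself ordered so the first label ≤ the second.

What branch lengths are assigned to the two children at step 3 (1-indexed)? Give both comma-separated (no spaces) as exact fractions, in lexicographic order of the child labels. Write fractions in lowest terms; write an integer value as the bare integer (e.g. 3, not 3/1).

1. join I+J (d=2) ⇒ IJ; edges |I|=1, |J|=1
  updated: d(D,IJ)=23, d(IJ,S)=12, d(IJ,Z)=35/2
2. join IJ+S (d=12) ⇒ IJS; edges |IJ|=5, |S|=6
  updated: d(D,IJS)=79/3, d(IJS,Z)=59/3
3. join IJS+Z (d=59/3) ⇒ IJSZ; edges |IJS|=23/6, |Z|=59/6
  updated: d(D,IJSZ)=115/4
4. join D+IJSZ (d=115/4) ⇒ DIJSZ; edges |D|=115/8, |IJSZ|=109/24
final tree: (D:115/8,(((I:1,J:1):5,S:6):23/6,Z:59/6):109/24)
total length: 547/12

23/6,59/6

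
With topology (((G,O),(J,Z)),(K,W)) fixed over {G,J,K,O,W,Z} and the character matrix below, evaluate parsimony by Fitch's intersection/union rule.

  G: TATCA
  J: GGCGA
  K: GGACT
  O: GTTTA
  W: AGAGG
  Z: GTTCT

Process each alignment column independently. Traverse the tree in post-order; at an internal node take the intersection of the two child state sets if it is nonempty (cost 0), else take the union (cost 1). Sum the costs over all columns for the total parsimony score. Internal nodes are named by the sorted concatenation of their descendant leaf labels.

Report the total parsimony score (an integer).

13

site 0, node GO: G={T} ∪ O={G} → {G,T} (+1)
site 0, node JZ: J={G} ∩ Z={G} → {G} (+0)
site 0, node GJOZ: GO={G,T} ∩ JZ={G} → {G} (+0)
site 0, node KW: K={G} ∪ W={A} → {A,G} (+1)
site 0, node GJKOWZ: GJOZ={G} ∩ KW={A,G} → {G} (+0)
site 1, node GO: G={A} ∪ O={T} → {A,T} (+1)
site 1, node JZ: J={G} ∪ Z={T} → {G,T} (+1)
site 1, node GJOZ: GO={A,T} ∩ JZ={G,T} → {T} (+0)
site 1, node KW: K={G} ∩ W={G} → {G} (+0)
site 1, node GJKOWZ: GJOZ={T} ∪ KW={G} → {G,T} (+1)
site 2, node GO: G={T} ∩ O={T} → {T} (+0)
site 2, node JZ: J={C} ∪ Z={T} → {C,T} (+1)
site 2, node GJOZ: GO={T} ∩ JZ={C,T} → {T} (+0)
site 2, node KW: K={A} ∩ W={A} → {A} (+0)
site 2, node GJKOWZ: GJOZ={T} ∪ KW={A} → {A,T} (+1)
site 3, node GO: G={C} ∪ O={T} → {C,T} (+1)
site 3, node JZ: J={G} ∪ Z={C} → {C,G} (+1)
site 3, node GJOZ: GO={C,T} ∩ JZ={C,G} → {C} (+0)
site 3, node KW: K={C} ∪ W={G} → {C,G} (+1)
site 3, node GJKOWZ: GJOZ={C} ∩ KW={C,G} → {C} (+0)
site 4, node GO: G={A} ∩ O={A} → {A} (+0)
site 4, node JZ: J={A} ∪ Z={T} → {A,T} (+1)
site 4, node GJOZ: GO={A} ∩ JZ={A,T} → {A} (+0)
site 4, node KW: K={T} ∪ W={G} → {G,T} (+1)
site 4, node GJKOWZ: GJOZ={A} ∪ KW={G,T} → {A,G,T} (+1)
per-site changes: [2, 3, 2, 3, 3]; total = 13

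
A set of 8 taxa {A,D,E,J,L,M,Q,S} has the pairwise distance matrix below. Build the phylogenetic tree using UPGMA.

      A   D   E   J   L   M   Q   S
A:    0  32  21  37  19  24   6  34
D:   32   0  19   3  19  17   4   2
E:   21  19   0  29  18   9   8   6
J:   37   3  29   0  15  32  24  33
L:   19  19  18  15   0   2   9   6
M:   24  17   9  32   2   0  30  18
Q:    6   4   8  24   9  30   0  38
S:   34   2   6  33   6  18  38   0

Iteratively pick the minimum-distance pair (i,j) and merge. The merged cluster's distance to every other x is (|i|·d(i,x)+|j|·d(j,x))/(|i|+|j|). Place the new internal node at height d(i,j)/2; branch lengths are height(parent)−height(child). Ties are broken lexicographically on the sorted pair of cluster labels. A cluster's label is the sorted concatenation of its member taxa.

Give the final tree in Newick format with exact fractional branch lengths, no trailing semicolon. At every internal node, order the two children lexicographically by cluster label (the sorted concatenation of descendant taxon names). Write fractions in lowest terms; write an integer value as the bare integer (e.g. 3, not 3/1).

1. join D+S (d=2) ⇒ DS; edges |D|=1, |S|=1
  updated: d(A,DS)=33, d(DS,E)=25/2, d(DS,J)=18, d(DS,L)=25/2, d(DS,M)=35/2, d(DS,Q)=21
2. join L+M (d=2) ⇒ LM; edges |L|=1, |M|=1
  updated: d(A,LM)=43/2, d(DS,LM)=15, d(E,LM)=27/2, d(J,LM)=47/2, d(LM,Q)=39/2
3. join A+Q (d=6) ⇒ AQ; edges |A|=3, |Q|=3
  updated: d(AQ,DS)=27, d(AQ,E)=29/2, d(AQ,J)=61/2, d(AQ,LM)=41/2
4. join DS+E (d=25/2) ⇒ DES; edges |DS|=21/4, |E|=25/4
  updated: d(AQ,DES)=137/6, d(DES,J)=65/3, d(DES,LM)=29/2
5. join DES+LM (d=29/2) ⇒ DELMS; edges |DES|=1, |LM|=25/4
  updated: d(AQ,DELMS)=219/10, d(DELMS,J)=112/5
6. join AQ+DELMS (d=219/10) ⇒ ADELMQS; edges |AQ|=159/20, |DELMS|=37/10
  updated: d(ADELMQS,J)=173/7
7. join ADELMQS+J (d=173/7) ⇒ ADEJLMQS; edges |ADELMQS|=197/140, |J|=173/14
final tree: (((A:3,Q:3):159/20,(((D:1,S:1):21/4,E:25/4):1,(L:1,M:1):25/4):37/10):197/140,J:173/14)
total length: 7583/140

(((A:3,Q:3):159/20,(((D:1,S:1):21/4,E:25/4):1,(L:1,M:1):25/4):37/10):197/140,J:173/14)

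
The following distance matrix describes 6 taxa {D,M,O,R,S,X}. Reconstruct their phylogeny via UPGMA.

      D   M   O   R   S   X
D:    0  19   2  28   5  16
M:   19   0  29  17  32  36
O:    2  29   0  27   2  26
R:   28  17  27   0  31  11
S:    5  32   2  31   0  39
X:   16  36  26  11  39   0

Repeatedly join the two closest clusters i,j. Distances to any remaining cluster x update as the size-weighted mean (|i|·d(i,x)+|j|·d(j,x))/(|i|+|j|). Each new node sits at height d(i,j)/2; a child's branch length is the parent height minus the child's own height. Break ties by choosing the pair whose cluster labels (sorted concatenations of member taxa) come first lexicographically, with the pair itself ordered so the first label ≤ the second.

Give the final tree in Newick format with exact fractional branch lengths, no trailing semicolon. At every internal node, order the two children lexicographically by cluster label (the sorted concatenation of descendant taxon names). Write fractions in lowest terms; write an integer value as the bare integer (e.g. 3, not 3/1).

(((D:1,O:1):3/4,S:7/4):431/36,(M:53/4,(R:11/2,X:11/2):31/4):17/36)

1. join D+O (d=2) ⇒ DO; edges |D|=1, |O|=1
  updated: d(DO,M)=24, d(DO,R)=55/2, d(DO,S)=7/2, d(DO,X)=21
2. join DO+S (d=7/2) ⇒ DOS; edges |DO|=3/4, |S|=7/4
  updated: d(DOS,M)=80/3, d(DOS,R)=86/3, d(DOS,X)=27
3. join R+X (d=11) ⇒ RX; edges |R|=11/2, |X|=11/2
  updated: d(DOS,RX)=167/6, d(M,RX)=53/2
4. join M+RX (d=53/2) ⇒ MRX; edges |M|=53/4, |RX|=31/4
  updated: d(DOS,MRX)=247/9
5. join DOS+MRX (d=247/9) ⇒ DMORSX; edges |DOS|=431/36, |MRX|=17/36
final tree: (((D:1,O:1):3/4,S:7/4):431/36,(M:53/4,(R:11/2,X:11/2):31/4):17/36)
total length: 881/18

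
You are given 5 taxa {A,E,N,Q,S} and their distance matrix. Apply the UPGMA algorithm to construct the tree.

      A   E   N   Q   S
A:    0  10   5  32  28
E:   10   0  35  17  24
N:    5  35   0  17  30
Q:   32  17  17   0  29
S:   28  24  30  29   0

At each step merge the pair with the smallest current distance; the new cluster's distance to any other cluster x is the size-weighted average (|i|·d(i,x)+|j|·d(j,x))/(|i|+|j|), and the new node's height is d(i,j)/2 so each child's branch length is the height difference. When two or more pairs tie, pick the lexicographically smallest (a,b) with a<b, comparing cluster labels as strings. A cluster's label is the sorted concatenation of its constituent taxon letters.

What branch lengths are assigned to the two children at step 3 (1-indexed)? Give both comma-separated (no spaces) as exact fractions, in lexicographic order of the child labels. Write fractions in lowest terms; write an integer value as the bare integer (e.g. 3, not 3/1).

step 1: merge (A,N) at d=5; branch lengths A→5/2, N→5/2; new cluster AN
  updated: d(AN,E)=45/2, d(AN,Q)=49/2, d(AN,S)=29
step 2: merge (E,Q) at d=17; branch lengths E→17/2, Q→17/2; new cluster EQ
  updated: d(AN,EQ)=47/2, d(EQ,S)=53/2
step 3: merge (AN,EQ) at d=47/2; branch lengths AN→37/4, EQ→13/4; new cluster AENQ
  updated: d(AENQ,S)=111/4
step 4: merge (AENQ,S) at d=111/4; branch lengths AENQ→17/8, S→111/8; new cluster AENQS
final tree: (((A:5/2,N:5/2):37/4,(E:17/2,Q:17/2):13/4):17/8,S:111/8)
total length: 101/2

37/4,13/4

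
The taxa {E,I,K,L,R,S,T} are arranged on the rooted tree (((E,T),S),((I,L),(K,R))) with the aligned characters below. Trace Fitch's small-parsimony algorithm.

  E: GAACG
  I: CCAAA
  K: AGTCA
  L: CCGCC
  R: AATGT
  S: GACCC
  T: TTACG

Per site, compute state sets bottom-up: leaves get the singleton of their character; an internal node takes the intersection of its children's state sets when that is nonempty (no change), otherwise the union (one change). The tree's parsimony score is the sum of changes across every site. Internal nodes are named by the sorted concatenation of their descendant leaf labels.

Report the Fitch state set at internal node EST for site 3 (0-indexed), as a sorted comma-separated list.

C

[col 0] ET: children E:{G}, T:{T} ∪→ {G,T}; cost 1
[col 0] EST: children ET:{G,T}, S:{G} ∩→ {G}; cost 0
[col 0] IL: children I:{C}, L:{C} ∩→ {C}; cost 0
[col 0] KR: children K:{A}, R:{A} ∩→ {A}; cost 0
[col 0] IKLR: children IL:{C}, KR:{A} ∪→ {A,C}; cost 1
[col 0] EIKLRST: children EST:{G}, IKLR:{A,C} ∪→ {A,C,G}; cost 1
[col 1] ET: children E:{A}, T:{T} ∪→ {A,T}; cost 1
[col 1] EST: children ET:{A,T}, S:{A} ∩→ {A}; cost 0
[col 1] IL: children I:{C}, L:{C} ∩→ {C}; cost 0
[col 1] KR: children K:{G}, R:{A} ∪→ {A,G}; cost 1
[col 1] IKLR: children IL:{C}, KR:{A,G} ∪→ {A,C,G}; cost 1
[col 1] EIKLRST: children EST:{A}, IKLR:{A,C,G} ∩→ {A}; cost 0
[col 2] ET: children E:{A}, T:{A} ∩→ {A}; cost 0
[col 2] EST: children ET:{A}, S:{C} ∪→ {A,C}; cost 1
[col 2] IL: children I:{A}, L:{G} ∪→ {A,G}; cost 1
[col 2] KR: children K:{T}, R:{T} ∩→ {T}; cost 0
[col 2] IKLR: children IL:{A,G}, KR:{T} ∪→ {A,G,T}; cost 1
[col 2] EIKLRST: children EST:{A,C}, IKLR:{A,G,T} ∩→ {A}; cost 0
[col 3] ET: children E:{C}, T:{C} ∩→ {C}; cost 0
[col 3] EST: children ET:{C}, S:{C} ∩→ {C}; cost 0
[col 3] IL: children I:{A}, L:{C} ∪→ {A,C}; cost 1
[col 3] KR: children K:{C}, R:{G} ∪→ {C,G}; cost 1
[col 3] IKLR: children IL:{A,C}, KR:{C,G} ∩→ {C}; cost 0
[col 3] EIKLRST: children EST:{C}, IKLR:{C} ∩→ {C}; cost 0
[col 4] ET: children E:{G}, T:{G} ∩→ {G}; cost 0
[col 4] EST: children ET:{G}, S:{C} ∪→ {C,G}; cost 1
[col 4] IL: children I:{A}, L:{C} ∪→ {A,C}; cost 1
[col 4] KR: children K:{A}, R:{T} ∪→ {A,T}; cost 1
[col 4] IKLR: children IL:{A,C}, KR:{A,T} ∩→ {A}; cost 0
[col 4] EIKLRST: children EST:{C,G}, IKLR:{A} ∪→ {A,C,G}; cost 1
per-site changes: [3, 3, 3, 2, 4]; total = 15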